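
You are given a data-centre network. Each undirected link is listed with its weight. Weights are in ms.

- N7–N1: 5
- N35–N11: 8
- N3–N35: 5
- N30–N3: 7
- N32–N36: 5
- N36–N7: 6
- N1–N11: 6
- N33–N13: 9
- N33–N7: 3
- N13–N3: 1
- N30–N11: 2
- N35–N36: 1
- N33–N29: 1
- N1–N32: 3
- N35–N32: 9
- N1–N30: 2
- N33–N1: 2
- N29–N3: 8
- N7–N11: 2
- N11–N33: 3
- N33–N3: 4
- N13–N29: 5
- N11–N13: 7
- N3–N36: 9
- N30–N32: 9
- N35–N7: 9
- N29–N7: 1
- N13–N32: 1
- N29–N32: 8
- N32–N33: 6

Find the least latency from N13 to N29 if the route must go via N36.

Shortest N13→N36: N13–N32–N36 = 6
Shortest N36→N29: N36–N7–N29 = 7
Total via N36: 6 + 7 = 13 ms.

13 ms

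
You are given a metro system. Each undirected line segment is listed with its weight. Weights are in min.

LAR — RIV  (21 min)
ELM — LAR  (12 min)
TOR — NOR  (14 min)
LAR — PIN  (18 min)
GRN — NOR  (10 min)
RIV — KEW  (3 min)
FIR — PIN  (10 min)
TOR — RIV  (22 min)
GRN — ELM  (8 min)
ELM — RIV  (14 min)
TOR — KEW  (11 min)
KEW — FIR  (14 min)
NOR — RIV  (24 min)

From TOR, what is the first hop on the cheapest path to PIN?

KEW

Candidate routes:
TOR → RIV → KEW → FIR → PIN: 22+3+14+10 = 49
TOR → KEW → FIR → PIN: 11+14+10 = 35
TOR → KEW → RIV → LAR → PIN: 11+3+21+18 = 53
TOR → KEW → RIV → ELM → LAR → PIN: 11+3+14+12+18 = 58
Cheapest is TOR → KEW → FIR → PIN at 35 min.
So from TOR the first move is to KEW.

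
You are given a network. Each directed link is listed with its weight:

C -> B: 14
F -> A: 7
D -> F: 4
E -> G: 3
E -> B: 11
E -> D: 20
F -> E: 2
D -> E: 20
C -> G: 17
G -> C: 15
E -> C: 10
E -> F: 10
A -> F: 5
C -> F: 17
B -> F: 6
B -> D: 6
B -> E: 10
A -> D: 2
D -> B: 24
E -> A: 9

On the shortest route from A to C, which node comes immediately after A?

F

Candidate routes:
A → D → F → E → C: 2+4+2+10 = 18
A → F → E → G → C: 5+2+3+15 = 25
A → D → F → E → G → C: 2+4+2+3+15 = 26
A → F → E → C: 5+2+10 = 17
Cheapest is A → F → E → C at 17.
So from A the first move is to F.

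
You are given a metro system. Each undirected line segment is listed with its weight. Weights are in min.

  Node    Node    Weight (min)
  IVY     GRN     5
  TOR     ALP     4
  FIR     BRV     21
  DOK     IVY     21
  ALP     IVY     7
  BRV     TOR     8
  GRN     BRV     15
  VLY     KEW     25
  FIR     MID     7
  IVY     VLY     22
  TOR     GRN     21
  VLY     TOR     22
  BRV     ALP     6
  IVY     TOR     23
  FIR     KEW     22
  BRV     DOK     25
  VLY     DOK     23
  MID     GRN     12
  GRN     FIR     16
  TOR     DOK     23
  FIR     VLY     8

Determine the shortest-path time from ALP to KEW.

49 min

Shortest distances from ALP:
ALP: 0
TOR: 4  (via ALP)
BRV: 6  (via ALP)
IVY: 7  (via ALP)
GRN: 12  (via IVY)
MID: 24  (via GRN)
VLY: 26  (via TOR)
DOK: 27  (via TOR)
FIR: 27  (via BRV)
KEW: 49  (via FIR)
Shortest route: ALP–BRV–FIR–KEW = 49 min.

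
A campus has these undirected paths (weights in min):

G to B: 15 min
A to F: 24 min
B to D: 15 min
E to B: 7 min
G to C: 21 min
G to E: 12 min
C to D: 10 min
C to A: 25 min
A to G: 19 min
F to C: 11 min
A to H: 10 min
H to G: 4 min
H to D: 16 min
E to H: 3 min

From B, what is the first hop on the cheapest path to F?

Candidate routes:
B–E–H–A–F: 7+3+10+24 = 44
B–D–C–F: 15+10+11 = 36
The minimum is 36 min via B–D–C–F.
So from B the first move is to D.

D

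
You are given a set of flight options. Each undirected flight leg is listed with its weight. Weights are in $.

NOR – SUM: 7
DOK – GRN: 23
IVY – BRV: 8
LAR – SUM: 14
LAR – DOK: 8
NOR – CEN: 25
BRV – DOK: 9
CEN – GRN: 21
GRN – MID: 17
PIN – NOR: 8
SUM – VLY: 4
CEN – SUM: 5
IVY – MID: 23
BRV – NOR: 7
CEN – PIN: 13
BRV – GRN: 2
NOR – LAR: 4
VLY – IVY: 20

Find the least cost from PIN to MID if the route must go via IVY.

Best PIN to IVY: PIN–NOR–BRV–IVY costing 23
Best IVY to MID: IVY–MID costing 23
Total via IVY: 23 + 23 = $46.

$46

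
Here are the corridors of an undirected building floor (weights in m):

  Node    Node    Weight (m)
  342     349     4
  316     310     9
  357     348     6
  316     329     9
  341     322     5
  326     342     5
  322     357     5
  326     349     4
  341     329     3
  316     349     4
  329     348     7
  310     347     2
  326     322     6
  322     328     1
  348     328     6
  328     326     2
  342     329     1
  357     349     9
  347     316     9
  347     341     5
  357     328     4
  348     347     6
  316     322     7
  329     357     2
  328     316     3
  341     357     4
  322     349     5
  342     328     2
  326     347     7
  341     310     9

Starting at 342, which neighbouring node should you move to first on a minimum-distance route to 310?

329

Candidate routes:
342 → 329 → 341 → 310: 1+3+9 = 13
342 → 329 → 341 → 347 → 310: 1+3+5+2 = 11
Cheapest is 342 → 329 → 341 → 347 → 310 at 11 m.
So from 342 the first move is to 329.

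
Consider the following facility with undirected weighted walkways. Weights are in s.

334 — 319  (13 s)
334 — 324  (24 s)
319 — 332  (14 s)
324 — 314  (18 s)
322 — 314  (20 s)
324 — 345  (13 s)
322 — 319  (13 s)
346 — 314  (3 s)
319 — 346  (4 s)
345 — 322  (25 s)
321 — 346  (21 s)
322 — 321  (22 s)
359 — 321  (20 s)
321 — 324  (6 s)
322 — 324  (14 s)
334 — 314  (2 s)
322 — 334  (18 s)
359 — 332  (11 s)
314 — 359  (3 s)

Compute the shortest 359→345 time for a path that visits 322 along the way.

48 s

Best 359 to 322: 359–314–322 costing 23
Best 322 to 345: 322–345 costing 25
Total via 322: 23 + 25 = 48 s.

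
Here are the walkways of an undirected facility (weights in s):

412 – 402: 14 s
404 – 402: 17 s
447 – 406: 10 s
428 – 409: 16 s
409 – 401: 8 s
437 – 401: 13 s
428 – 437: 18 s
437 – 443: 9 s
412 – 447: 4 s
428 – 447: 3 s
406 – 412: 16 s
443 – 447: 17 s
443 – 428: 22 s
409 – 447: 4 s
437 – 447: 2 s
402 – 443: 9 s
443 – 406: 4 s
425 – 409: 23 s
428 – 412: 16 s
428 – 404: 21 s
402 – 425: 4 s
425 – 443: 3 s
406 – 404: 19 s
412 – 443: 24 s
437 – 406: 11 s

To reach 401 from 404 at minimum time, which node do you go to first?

428

Candidate routes:
404–406–437–401: 19+11+13 = 43
404–428–447–437–401: 21+3+2+13 = 39
404–406–447–409–401: 19+10+4+8 = 41
404–428–447–409–401: 21+3+4+8 = 36
Cheapest is 404–428–447–409–401 at 36 s.
So from 404 the first move is to 428.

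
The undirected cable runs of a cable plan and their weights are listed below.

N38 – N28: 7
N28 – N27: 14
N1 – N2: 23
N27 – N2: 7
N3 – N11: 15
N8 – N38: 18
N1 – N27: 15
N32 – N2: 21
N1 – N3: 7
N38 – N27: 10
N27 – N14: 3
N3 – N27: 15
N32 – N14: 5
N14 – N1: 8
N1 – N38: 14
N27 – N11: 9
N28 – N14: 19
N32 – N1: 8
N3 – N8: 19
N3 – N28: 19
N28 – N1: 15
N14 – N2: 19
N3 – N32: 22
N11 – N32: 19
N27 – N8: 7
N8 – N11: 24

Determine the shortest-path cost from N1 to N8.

Candidate routes:
N1 - N14 - N27 - N8: 8+3+7 = 18
N1 - N27 - N8: 15+7 = 22
The minimum is 18 via N1 - N14 - N27 - N8.

18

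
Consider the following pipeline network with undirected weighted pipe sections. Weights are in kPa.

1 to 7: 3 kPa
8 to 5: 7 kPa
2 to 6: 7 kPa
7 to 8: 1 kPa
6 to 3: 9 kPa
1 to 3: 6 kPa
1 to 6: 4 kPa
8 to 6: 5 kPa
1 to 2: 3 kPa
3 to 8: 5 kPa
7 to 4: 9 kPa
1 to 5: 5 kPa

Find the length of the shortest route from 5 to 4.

17 kPa

Compare a few routes:
5 → 1 → 6 → 8 → 7 → 4: 5+4+5+1+9 = 24
5 → 8 → 6 → 1 → 7 → 4: 7+5+4+3+9 = 28
5 → 1 → 7 → 4: 5+3+9 = 17
5 → 1 → 3 → 8 → 7 → 4: 5+6+5+1+9 = 26
Cheapest is 5 → 1 → 7 → 4 at 17 kPa.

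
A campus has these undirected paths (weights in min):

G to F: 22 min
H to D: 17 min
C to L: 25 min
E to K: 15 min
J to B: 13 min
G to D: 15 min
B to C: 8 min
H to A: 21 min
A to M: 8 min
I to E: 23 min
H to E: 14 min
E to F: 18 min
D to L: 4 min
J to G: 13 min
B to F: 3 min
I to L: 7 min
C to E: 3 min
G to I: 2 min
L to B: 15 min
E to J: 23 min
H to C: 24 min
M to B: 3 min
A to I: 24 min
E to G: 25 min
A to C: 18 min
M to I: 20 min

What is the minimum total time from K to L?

41 min

Settle nodes by increasing distance from K:
K: 0
E: 15  (via K)
C: 18  (via E)
B: 26  (via C)
F: 29  (via B)
H: 29  (via E)
M: 29  (via B)
A: 36  (via C)
I: 38  (via E)
J: 38  (via E)
G: 40  (via E)
L: 41  (via B)
Shortest route: K → E → C → B → L = 41 min.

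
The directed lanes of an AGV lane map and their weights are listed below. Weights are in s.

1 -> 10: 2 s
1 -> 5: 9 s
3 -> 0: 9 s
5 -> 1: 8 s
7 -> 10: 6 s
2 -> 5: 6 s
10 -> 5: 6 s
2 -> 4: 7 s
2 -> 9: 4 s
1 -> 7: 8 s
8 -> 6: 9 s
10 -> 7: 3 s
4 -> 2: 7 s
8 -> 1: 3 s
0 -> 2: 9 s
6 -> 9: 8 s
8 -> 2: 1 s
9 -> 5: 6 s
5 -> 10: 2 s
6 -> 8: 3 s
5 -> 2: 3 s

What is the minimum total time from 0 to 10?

Candidate routes:
0 → 2 → 9 → 5 → 1 → 10: 9+4+6+8+2 = 29
0 → 2 → 5 → 10: 9+6+2 = 17
0 → 2 → 9 → 5 → 10: 9+4+6+2 = 21
0 → 2 → 5 → 1 → 10: 9+6+8+2 = 25
The minimum is 17 s via 0 → 2 → 5 → 10.

17 s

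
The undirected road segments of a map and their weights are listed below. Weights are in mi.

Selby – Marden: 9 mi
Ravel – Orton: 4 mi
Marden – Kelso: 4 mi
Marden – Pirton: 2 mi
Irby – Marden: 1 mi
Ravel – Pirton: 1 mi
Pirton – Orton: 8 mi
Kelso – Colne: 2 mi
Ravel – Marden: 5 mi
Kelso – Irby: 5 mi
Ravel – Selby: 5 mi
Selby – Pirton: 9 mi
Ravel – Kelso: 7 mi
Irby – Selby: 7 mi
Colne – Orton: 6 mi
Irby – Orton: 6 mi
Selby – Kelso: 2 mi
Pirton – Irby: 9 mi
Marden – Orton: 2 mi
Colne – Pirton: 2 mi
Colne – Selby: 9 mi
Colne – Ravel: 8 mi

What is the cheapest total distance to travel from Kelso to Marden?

Settle nodes by increasing distance from Kelso:
Kelso: 0
Selby: 2  (via Kelso)
Colne: 2  (via Kelso)
Pirton: 4  (via Colne)
Marden: 4  (via Kelso)
Shortest route: Kelso–Marden = 4 mi.

4 mi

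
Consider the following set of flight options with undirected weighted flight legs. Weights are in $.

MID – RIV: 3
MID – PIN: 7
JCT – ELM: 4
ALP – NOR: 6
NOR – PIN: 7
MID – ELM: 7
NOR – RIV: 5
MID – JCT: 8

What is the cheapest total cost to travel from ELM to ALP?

$21

Shortest distances from ELM:
ELM: 0
JCT: 4  (via ELM)
MID: 7  (via ELM)
RIV: 10  (via MID)
PIN: 14  (via MID)
NOR: 15  (via RIV)
ALP: 21  (via NOR)
Shortest route: ELM–MID–RIV–NOR–ALP = $21.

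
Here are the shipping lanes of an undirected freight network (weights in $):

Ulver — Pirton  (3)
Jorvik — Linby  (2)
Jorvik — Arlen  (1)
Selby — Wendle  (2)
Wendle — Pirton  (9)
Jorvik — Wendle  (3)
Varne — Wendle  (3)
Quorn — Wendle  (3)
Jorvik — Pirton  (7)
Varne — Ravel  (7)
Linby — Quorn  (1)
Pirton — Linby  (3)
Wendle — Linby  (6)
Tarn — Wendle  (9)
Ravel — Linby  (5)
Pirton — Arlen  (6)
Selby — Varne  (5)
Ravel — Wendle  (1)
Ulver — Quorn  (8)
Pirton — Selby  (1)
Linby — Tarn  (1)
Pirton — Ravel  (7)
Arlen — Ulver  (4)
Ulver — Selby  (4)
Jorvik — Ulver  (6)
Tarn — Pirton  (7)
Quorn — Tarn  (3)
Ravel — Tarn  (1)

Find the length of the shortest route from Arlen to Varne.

$7

Candidate routes:
Arlen → Jorvik → Linby → Quorn → Wendle → Varne: 1+2+1+3+3 = 10
Arlen → Jorvik → Linby → Tarn → Ravel → Wendle → Varne: 1+2+1+1+1+3 = 9
Arlen → Jorvik → Wendle → Varne: 1+3+3 = 7
The minimum is $7 via Arlen → Jorvik → Wendle → Varne.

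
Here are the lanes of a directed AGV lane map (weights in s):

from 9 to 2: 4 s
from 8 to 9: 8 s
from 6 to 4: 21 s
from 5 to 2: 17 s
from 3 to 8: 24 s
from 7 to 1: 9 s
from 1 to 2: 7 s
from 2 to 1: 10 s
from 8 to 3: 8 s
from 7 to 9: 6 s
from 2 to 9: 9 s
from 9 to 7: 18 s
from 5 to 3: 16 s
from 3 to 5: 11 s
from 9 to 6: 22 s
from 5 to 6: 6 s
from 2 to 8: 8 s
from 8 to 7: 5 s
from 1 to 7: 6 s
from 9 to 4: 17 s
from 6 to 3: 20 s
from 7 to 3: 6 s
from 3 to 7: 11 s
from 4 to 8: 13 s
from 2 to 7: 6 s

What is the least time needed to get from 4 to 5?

32 s

Candidate routes:
4 → 8 → 9 → 7 → 3 → 5: 13+8+18+6+11 = 56
4 → 8 → 9 → 2 → 7 → 3 → 5: 13+8+4+6+6+11 = 48
4 → 8 → 3 → 5: 13+8+11 = 32
4 → 8 → 7 → 3 → 5: 13+5+6+11 = 35
The minimum is 32 s via 4 → 8 → 3 → 5.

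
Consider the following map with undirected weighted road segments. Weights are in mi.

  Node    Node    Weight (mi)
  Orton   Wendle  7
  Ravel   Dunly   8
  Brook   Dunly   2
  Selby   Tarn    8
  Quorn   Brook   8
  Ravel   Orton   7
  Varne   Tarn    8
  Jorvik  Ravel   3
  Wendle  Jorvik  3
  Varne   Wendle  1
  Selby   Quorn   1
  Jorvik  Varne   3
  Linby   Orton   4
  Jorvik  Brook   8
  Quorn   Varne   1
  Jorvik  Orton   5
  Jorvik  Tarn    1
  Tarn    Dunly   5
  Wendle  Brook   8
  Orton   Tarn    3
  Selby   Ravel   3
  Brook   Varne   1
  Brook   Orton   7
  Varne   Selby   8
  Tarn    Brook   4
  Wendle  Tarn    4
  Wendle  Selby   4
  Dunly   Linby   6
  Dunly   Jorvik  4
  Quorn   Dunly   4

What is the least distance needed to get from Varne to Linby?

Candidate routes:
Varne–Quorn–Dunly–Linby: 1+4+6 = 11
Varne–Jorvik–Tarn–Orton–Linby: 3+1+3+4 = 11
Varne–Brook–Dunly–Linby: 1+2+6 = 9
Cheapest is Varne–Brook–Dunly–Linby at 9 mi.

9 mi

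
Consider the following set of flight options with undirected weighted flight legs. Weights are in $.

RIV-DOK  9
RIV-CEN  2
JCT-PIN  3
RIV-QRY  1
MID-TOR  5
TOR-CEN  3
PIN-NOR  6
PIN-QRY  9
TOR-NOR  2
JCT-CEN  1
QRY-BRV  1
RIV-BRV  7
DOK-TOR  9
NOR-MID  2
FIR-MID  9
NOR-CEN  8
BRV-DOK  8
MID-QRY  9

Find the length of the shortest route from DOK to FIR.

$22

Settle nodes by increasing distance from DOK:
DOK: 0
BRV: 8  (via DOK)
RIV: 9  (via DOK)
TOR: 9  (via DOK)
QRY: 9  (via BRV)
CEN: 11  (via RIV)
NOR: 11  (via TOR)
JCT: 12  (via CEN)
MID: 13  (via NOR)
PIN: 15  (via JCT)
FIR: 22  (via MID)
Shortest route: DOK → TOR → NOR → MID → FIR = $22.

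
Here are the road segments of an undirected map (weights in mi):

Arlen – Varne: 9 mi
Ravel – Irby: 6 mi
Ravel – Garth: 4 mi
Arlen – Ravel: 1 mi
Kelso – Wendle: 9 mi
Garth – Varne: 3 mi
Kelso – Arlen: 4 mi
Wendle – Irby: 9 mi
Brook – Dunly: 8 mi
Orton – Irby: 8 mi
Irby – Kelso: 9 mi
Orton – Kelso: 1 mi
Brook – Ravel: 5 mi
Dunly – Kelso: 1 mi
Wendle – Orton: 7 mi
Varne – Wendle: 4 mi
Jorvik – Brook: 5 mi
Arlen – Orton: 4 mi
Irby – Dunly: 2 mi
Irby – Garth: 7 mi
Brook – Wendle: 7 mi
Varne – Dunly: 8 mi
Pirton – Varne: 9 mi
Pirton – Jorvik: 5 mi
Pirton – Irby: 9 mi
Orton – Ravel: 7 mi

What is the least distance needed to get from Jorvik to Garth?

Enumerating some paths:
Jorvik → Pirton → Varne → Garth: 5+9+3 = 17
Jorvik → Brook → Wendle → Varne → Garth: 5+7+4+3 = 19
Jorvik → Brook → Ravel → Garth: 5+5+4 = 14
Jorvik → Pirton → Irby → Garth: 5+9+7 = 21
The minimum is 14 mi via Jorvik → Brook → Ravel → Garth.

14 mi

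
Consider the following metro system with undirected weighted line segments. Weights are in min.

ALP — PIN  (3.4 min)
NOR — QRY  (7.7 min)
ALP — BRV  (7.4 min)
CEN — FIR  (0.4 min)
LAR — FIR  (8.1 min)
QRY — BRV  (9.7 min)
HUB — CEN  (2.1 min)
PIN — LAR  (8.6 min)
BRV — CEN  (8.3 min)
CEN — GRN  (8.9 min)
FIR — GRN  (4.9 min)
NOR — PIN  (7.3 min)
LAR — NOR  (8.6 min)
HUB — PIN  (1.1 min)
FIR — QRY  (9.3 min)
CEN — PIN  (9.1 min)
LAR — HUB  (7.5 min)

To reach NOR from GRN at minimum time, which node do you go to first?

Enumerating some paths:
GRN–FIR–CEN–HUB–PIN–NOR: 4.9+0.4+2.1+1.1+7.3 = 15.8
GRN–CEN–HUB–PIN–NOR: 8.9+2.1+1.1+7.3 = 19.4
The minimum is 15.8 min via GRN–FIR–CEN–HUB–PIN–NOR.
So from GRN the first move is to FIR.

FIR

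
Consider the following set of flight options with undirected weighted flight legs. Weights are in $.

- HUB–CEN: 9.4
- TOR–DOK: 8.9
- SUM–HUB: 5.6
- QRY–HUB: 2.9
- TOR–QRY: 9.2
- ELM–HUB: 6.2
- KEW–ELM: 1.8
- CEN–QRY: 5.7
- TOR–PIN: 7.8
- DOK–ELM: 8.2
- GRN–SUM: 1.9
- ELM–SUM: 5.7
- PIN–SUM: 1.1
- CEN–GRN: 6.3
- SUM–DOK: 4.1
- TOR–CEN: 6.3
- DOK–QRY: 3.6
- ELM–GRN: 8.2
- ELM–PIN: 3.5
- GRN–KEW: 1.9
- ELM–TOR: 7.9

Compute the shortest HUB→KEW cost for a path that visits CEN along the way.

$16.8

Best HUB to CEN: HUB–QRY–CEN costing 8.6
Shortest CEN→KEW: CEN–GRN–KEW = 8.2
Total via CEN: 8.6 + 8.2 = $16.8.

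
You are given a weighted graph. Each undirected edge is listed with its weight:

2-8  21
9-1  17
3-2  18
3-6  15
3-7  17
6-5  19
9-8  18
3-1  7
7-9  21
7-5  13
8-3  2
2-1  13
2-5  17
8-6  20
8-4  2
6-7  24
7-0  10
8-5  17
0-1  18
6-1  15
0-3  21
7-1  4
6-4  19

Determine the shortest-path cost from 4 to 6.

19

Compare a few routes:
4 → 8 → 6: 2+20 = 22
4 → 8 → 3 → 1 → 6: 2+2+7+15 = 26
4 → 6: 19 = 19
The minimum is 19 via 4 → 6.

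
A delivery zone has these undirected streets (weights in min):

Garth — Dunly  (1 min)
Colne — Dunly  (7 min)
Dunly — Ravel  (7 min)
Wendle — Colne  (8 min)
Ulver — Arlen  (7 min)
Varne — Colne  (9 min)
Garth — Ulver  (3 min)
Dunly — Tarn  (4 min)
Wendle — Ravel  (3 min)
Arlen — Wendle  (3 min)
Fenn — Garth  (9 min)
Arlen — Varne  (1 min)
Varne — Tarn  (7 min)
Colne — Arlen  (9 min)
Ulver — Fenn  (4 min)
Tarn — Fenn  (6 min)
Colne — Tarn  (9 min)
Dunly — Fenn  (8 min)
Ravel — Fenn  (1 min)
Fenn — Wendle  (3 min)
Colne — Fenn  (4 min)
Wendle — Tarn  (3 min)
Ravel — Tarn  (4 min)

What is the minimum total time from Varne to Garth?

Enumerating some paths:
Varne - Arlen - Ulver - Garth: 1+7+3 = 11
Varne - Arlen - Wendle - Fenn - Ulver - Garth: 1+3+3+4+3 = 14
Varne - Arlen - Wendle - Tarn - Dunly - Garth: 1+3+3+4+1 = 12
Varne - Tarn - Dunly - Garth: 7+4+1 = 12
Cheapest is Varne - Arlen - Ulver - Garth at 11 min.

11 min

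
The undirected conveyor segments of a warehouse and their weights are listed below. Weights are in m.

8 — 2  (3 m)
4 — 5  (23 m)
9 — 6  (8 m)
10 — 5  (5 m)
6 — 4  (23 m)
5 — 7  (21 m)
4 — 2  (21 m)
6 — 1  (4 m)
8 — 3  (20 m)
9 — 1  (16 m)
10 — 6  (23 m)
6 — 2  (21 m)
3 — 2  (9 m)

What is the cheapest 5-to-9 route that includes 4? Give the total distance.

Best 5 to 4: 5 → 4 costing 23
Best 4 to 9: 4 → 6 → 9 costing 31
Total via 4: 23 + 31 = 54 m.

54 m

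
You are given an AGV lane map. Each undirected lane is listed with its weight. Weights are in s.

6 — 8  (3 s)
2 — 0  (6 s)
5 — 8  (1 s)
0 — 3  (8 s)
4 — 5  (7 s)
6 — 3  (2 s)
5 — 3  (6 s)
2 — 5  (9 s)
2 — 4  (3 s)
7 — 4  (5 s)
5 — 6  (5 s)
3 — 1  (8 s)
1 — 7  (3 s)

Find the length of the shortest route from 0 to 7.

Enumerating some paths:
0–3–6–8–5–4–7: 8+2+3+1+7+5 = 26
0–3–1–7: 8+8+3 = 19
0–2–4–7: 6+3+5 = 14
Cheapest is 0–2–4–7 at 14 s.

14 s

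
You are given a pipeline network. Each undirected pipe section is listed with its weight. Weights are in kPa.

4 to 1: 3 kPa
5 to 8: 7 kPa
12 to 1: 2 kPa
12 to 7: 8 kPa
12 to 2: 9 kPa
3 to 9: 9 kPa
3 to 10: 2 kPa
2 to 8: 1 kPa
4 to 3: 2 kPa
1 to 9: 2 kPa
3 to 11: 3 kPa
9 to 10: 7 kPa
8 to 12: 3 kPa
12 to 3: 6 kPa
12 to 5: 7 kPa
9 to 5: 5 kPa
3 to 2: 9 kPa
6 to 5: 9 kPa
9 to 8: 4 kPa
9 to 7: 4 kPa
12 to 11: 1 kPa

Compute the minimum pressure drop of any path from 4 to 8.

8 kPa

Settle nodes by increasing distance from 4:
4: 0
3: 2  (via 4)
1: 3  (via 4)
10: 4  (via 3)
9: 5  (via 1)
11: 5  (via 3)
12: 5  (via 1)
8: 8  (via 12)
Shortest route: 4 → 1 → 12 → 8 = 8 kPa.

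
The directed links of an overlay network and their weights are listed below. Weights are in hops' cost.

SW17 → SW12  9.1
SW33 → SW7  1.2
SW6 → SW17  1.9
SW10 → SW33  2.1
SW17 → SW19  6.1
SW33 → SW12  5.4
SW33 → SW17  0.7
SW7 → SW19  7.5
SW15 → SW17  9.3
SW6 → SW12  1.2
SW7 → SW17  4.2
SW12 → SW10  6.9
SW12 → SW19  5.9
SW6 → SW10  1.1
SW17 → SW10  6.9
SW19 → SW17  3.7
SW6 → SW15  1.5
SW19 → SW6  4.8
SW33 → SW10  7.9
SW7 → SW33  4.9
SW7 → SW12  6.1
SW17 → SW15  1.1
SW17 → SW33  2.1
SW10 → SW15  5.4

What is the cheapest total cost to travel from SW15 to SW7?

Enumerating some paths:
SW15 → SW17 → SW12 → SW10 → SW33 → SW7: 9.3+9.1+6.9+2.1+1.2 = 28.6
SW15 → SW17 → SW33 → SW7: 9.3+2.1+1.2 = 12.6
SW15 → SW17 → SW19 → SW6 → SW10 → SW33 → SW7: 9.3+6.1+4.8+1.1+2.1+1.2 = 24.6
SW15 → SW17 → SW10 → SW33 → SW7: 9.3+6.9+2.1+1.2 = 19.5
The minimum is 12.6 hops' cost via SW15 → SW17 → SW33 → SW7.

12.6 hops' cost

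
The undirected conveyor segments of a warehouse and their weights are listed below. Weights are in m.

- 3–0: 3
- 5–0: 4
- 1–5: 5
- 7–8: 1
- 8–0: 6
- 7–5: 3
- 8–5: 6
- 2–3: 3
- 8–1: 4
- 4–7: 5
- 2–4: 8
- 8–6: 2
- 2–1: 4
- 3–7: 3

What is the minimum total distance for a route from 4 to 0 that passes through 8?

Shortest 4→8: 4–7–8 = 6
Best 8 to 0: 8–0 costing 6
Total via 8: 6 + 6 = 12 m.

12 m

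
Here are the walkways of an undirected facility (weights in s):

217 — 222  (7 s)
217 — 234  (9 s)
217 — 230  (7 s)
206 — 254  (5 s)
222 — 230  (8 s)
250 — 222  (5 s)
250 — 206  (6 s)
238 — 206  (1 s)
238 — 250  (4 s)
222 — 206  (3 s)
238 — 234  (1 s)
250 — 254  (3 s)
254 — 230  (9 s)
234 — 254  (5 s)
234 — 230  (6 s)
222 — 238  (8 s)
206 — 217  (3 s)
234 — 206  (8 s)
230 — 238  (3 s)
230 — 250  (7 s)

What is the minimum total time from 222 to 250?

Settle nodes by increasing distance from 222:
222: 0
206: 3  (via 222)
238: 4  (via 206)
234: 5  (via 238)
250: 5  (via 222)
Shortest route: 222 → 250 = 5 s.

5 s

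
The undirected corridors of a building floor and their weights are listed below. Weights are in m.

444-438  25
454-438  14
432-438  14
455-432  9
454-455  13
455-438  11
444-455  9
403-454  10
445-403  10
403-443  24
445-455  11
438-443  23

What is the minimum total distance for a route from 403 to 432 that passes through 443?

Best 403 to 443: 403–443 costing 24
Shortest 443→432: 443–438–432 = 37
Total via 443: 24 + 37 = 61 m.

61 m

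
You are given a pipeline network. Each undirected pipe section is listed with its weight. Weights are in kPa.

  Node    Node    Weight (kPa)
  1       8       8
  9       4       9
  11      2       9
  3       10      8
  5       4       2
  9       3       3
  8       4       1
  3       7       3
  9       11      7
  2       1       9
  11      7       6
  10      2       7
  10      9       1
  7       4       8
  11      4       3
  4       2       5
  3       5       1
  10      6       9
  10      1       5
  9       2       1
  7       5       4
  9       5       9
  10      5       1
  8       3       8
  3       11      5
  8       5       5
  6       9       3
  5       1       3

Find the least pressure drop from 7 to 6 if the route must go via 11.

Shortest 7→11: 7–11 = 6
Best 11 to 6: 11–9–6 costing 10
Total via 11: 6 + 10 = 16 kPa.

16 kPa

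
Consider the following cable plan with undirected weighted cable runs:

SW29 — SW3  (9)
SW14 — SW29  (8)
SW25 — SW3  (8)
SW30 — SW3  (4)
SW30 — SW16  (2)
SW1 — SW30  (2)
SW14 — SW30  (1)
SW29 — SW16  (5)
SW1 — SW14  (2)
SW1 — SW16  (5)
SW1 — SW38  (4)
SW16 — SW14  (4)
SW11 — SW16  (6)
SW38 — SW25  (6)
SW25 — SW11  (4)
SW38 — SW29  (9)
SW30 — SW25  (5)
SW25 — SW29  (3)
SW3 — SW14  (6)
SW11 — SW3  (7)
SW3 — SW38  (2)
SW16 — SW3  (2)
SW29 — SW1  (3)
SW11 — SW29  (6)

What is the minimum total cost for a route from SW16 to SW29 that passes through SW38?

11

Best SW16 to SW38: SW16–SW3–SW38 costing 4
Shortest SW38→SW29: SW38–SW1–SW29 = 7
Total via SW38: 4 + 7 = 11.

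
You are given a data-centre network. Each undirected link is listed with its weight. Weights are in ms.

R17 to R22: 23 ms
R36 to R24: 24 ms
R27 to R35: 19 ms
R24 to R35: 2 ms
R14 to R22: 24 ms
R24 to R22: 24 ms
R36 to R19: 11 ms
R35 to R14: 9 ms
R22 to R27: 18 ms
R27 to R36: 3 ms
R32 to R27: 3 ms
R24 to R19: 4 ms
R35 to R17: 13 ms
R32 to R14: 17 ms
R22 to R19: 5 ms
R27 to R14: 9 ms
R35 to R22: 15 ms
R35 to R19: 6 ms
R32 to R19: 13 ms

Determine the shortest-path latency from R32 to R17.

32 ms

Compare a few routes:
R32–R19–R35–R17: 13+6+13 = 32
R32–R27–R35–R17: 3+19+13 = 35
R32–R27–R36–R19–R24–R35–R17: 3+3+11+4+2+13 = 36
R32–R27–R14–R35–R17: 3+9+9+13 = 34
The minimum is 32 ms via R32–R19–R35–R17.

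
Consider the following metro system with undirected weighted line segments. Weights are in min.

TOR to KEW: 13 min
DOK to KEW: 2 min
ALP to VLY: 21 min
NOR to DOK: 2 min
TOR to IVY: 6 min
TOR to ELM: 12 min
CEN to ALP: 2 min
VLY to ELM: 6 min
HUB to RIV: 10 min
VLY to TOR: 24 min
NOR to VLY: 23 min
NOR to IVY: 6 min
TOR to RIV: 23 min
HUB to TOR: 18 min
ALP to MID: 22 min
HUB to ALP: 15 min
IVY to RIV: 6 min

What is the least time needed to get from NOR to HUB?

22 min

Settle nodes by increasing distance from NOR:
NOR: 0
DOK: 2  (via NOR)
KEW: 4  (via DOK)
IVY: 6  (via NOR)
TOR: 12  (via IVY)
RIV: 12  (via IVY)
HUB: 22  (via RIV)
Shortest route: NOR–IVY–RIV–HUB = 22 min.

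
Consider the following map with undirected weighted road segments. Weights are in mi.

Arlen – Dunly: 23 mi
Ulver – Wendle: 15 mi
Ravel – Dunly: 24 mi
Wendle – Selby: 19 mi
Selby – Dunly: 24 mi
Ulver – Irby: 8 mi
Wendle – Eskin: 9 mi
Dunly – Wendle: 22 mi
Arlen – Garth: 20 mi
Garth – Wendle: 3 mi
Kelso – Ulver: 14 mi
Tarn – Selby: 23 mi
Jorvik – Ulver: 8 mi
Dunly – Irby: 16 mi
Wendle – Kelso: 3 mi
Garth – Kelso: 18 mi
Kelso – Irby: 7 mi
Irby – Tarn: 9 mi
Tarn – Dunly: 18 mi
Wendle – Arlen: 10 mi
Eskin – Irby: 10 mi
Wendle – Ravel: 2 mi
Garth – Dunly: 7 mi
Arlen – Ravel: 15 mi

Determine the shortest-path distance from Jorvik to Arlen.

33 mi

Enumerating some paths:
Jorvik - Ulver - Kelso - Wendle - Arlen: 8+14+3+10 = 35
Jorvik - Ulver - Wendle - Arlen: 8+15+10 = 33
Jorvik - Ulver - Irby - Kelso - Wendle - Arlen: 8+8+7+3+10 = 36
The minimum is 33 mi via Jorvik - Ulver - Wendle - Arlen.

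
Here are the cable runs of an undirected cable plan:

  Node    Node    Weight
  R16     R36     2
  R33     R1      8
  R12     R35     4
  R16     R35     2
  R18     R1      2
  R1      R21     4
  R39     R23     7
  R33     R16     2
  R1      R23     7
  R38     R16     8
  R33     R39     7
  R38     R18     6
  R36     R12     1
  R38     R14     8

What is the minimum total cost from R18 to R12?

Settle nodes by increasing distance from R18:
R18: 0
R1: 2  (via R18)
R38: 6  (via R18)
R21: 6  (via R1)
R23: 9  (via R1)
R33: 10  (via R1)
R16: 12  (via R33)
R14: 14  (via R38)
R36: 14  (via R16)
R35: 14  (via R16)
R12: 15  (via R36)
Shortest route: R18 → R1 → R33 → R16 → R36 → R12 = 15.

15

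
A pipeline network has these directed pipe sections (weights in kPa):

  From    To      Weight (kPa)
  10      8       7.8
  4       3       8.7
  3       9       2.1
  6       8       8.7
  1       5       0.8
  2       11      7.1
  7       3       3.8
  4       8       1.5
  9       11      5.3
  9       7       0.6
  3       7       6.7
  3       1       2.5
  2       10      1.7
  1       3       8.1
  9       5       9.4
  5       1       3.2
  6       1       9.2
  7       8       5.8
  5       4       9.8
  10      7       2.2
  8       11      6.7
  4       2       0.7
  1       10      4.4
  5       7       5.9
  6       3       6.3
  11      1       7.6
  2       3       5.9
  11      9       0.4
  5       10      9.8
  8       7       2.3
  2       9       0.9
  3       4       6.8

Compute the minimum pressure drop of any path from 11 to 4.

Shortest distances from 11:
11: 0
9: 0.4  (via 11)
7: 1  (via 9)
3: 4.8  (via 7)
8: 6.8  (via 7)
1: 7.3  (via 3)
5: 8.1  (via 1)
4: 11.6  (via 3)
Shortest route: 11 → 9 → 7 → 3 → 4 = 11.6 kPa.

11.6 kPa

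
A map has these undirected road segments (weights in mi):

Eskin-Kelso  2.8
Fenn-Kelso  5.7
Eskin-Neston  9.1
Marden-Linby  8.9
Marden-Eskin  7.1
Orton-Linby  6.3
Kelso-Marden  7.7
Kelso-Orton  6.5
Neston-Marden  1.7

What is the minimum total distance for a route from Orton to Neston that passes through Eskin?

Best Orton to Eskin: Orton → Kelso → Eskin costing 9.3
Shortest Eskin→Neston: Eskin → Marden → Neston = 8.8
Total via Eskin: 9.3 + 8.8 = 18.1 mi.

18.1 mi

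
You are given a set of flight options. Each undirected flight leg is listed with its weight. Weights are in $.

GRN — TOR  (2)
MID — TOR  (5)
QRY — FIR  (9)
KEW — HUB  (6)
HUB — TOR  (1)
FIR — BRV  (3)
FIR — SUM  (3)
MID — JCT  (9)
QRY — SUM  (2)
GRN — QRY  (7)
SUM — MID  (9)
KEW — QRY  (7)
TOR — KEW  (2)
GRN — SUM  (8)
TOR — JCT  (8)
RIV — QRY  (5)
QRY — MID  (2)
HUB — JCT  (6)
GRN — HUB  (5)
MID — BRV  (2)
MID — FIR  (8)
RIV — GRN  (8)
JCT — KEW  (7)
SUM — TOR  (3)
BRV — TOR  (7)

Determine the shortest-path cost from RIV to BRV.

$9

Candidate routes:
RIV - QRY - SUM - TOR - BRV: 5+2+3+7 = 17
RIV - QRY - MID - BRV: 5+2+2 = 9
RIV - QRY - SUM - FIR - BRV: 5+2+3+3 = 13
The minimum is $9 via RIV - QRY - MID - BRV.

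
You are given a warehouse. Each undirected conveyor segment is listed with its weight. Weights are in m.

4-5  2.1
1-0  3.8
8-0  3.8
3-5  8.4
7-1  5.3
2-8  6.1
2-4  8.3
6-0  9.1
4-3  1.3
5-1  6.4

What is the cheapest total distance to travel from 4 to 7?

Enumerating some paths:
4–5–1–7: 2.1+6.4+5.3 = 13.8
4–3–5–1–7: 1.3+8.4+6.4+5.3 = 21.4
Cheapest is 4–5–1–7 at 13.8 m.

13.8 m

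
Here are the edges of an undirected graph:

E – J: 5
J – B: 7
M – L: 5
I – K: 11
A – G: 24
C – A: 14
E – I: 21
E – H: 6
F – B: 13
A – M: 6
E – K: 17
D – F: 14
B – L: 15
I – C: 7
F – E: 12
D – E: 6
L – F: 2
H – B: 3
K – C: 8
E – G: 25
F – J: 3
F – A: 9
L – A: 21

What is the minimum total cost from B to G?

34

Candidate routes:
B → J → F → A → G: 7+3+9+24 = 43
B → H → E → G: 3+6+25 = 34
B → F → J → E → G: 13+3+5+25 = 46
B → J → E → G: 7+5+25 = 37
Cheapest is B → H → E → G at 34.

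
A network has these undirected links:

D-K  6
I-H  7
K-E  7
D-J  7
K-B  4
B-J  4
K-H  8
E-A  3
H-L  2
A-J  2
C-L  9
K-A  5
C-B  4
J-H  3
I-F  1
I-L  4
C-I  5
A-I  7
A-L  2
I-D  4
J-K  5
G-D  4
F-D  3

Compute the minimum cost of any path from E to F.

Shortest distances from E:
E: 0
A: 3  (via E)
J: 5  (via A)
L: 5  (via A)
H: 7  (via L)
K: 7  (via E)
B: 9  (via J)
I: 9  (via L)
F: 10  (via I)
Shortest route: E → A → L → I → F = 10.

10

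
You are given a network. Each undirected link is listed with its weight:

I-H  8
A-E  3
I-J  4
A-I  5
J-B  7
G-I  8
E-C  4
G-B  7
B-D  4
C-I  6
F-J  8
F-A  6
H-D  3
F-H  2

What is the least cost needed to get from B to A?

Compare a few routes:
B–J–I–A: 7+4+5 = 16
B–G–I–A: 7+8+5 = 20
B–D–H–F–A: 4+3+2+6 = 15
The minimum is 15 via B–D–H–F–A.

15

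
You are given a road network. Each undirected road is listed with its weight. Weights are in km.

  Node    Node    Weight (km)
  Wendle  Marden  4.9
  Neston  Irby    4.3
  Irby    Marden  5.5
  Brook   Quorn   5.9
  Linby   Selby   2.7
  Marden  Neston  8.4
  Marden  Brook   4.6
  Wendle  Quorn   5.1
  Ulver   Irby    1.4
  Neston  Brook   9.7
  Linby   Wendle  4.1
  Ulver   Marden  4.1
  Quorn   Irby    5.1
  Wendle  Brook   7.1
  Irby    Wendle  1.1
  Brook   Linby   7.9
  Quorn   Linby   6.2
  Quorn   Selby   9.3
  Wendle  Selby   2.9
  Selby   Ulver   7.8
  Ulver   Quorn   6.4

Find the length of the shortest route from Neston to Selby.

8.3 km

Settle nodes by increasing distance from Neston:
Neston: 0
Irby: 4.3  (via Neston)
Wendle: 5.4  (via Irby)
Ulver: 5.7  (via Irby)
Selby: 8.3  (via Wendle)
Shortest route: Neston → Irby → Wendle → Selby = 8.3 km.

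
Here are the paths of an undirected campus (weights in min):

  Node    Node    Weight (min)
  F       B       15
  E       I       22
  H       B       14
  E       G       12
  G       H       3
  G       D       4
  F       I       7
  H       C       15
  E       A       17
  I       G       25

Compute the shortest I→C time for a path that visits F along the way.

Shortest I→F: I–F = 7
Shortest F→C: F–B–H–C = 44
Total via F: 7 + 44 = 51 min.

51 min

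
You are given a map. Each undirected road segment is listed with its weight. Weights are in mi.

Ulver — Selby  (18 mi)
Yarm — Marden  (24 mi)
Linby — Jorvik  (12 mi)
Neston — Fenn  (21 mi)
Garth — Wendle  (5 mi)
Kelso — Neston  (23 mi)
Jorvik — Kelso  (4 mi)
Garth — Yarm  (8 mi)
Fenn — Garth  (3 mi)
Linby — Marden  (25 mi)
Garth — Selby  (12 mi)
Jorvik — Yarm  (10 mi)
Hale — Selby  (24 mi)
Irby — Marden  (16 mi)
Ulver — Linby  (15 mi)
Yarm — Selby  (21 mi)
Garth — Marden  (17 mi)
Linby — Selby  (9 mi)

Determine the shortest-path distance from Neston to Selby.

Compare a few routes:
Neston - Fenn - Garth - Selby: 21+3+12 = 36
Neston - Kelso - Jorvik - Linby - Selby: 23+4+12+9 = 48
Cheapest is Neston - Fenn - Garth - Selby at 36 mi.

36 mi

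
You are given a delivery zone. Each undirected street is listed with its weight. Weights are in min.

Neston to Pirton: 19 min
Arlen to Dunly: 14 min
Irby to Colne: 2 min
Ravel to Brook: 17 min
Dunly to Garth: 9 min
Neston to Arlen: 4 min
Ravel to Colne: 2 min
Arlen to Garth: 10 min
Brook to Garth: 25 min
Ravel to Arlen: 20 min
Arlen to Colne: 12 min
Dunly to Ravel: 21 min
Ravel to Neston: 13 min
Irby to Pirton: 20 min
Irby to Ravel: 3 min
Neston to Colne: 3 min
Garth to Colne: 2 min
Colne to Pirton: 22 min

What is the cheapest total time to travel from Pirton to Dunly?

Running Dijkstra from Pirton:
Pirton: 0
Neston: 19  (via Pirton)
Irby: 20  (via Pirton)
Colne: 22  (via Pirton)
Arlen: 23  (via Neston)
Ravel: 23  (via Irby)
Garth: 24  (via Colne)
Dunly: 33  (via Garth)
Shortest route: Pirton–Colne–Garth–Dunly = 33 min.

33 min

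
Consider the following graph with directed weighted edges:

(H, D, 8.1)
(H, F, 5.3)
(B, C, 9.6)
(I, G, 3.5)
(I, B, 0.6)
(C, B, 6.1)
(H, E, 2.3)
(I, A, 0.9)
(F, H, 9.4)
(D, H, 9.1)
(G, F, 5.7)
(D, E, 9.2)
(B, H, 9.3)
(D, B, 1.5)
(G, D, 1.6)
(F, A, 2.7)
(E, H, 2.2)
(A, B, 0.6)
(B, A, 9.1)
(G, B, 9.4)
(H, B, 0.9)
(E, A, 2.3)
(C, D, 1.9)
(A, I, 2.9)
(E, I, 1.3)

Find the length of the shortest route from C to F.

Running Dijkstra from C:
C: 0
D: 1.9  (via C)
B: 3.4  (via D)
H: 11  (via D)
E: 11.1  (via D)
I: 12.4  (via E)
A: 12.5  (via B)
G: 15.9  (via I)
F: 16.3  (via H)
Shortest route: C–D–H–F = 16.3.

16.3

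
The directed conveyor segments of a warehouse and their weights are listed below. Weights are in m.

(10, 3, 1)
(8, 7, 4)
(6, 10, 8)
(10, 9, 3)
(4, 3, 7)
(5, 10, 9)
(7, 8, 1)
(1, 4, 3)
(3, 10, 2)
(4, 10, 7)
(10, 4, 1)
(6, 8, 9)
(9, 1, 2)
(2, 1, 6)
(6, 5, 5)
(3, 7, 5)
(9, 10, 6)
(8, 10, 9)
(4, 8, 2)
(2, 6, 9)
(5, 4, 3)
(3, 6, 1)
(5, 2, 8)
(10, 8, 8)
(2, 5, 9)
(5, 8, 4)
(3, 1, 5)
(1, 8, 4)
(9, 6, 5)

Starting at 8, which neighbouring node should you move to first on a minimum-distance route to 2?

10

Candidate routes:
8 → 10 → 3 → 6 → 5 → 2: 9+1+1+5+8 = 24
8 → 10 → 9 → 6 → 5 → 2: 9+3+5+5+8 = 30
8 → 10 → 4 → 3 → 6 → 5 → 2: 9+1+7+1+5+8 = 31
The minimum is 24 m via 8 → 10 → 3 → 6 → 5 → 2.
So from 8 the first move is to 10.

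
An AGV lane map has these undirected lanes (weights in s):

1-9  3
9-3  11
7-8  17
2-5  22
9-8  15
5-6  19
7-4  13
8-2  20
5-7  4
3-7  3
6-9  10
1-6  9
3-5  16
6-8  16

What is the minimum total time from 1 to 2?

Running Dijkstra from 1:
1: 0
9: 3  (via 1)
6: 9  (via 1)
3: 14  (via 9)
7: 17  (via 3)
8: 18  (via 9)
5: 21  (via 7)
4: 30  (via 7)
2: 38  (via 8)
Shortest route: 1 → 9 → 8 → 2 = 38 s.

38 s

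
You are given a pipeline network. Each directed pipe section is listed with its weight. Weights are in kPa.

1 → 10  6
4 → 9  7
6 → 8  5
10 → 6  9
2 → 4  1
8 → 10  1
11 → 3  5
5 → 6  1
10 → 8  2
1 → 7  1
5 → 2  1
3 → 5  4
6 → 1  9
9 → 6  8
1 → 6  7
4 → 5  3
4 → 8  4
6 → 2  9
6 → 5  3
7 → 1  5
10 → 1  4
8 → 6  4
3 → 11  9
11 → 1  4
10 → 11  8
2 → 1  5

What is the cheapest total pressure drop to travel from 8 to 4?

9 kPa

Candidate routes:
8 → 6 → 5 → 2 → 4: 4+3+1+1 = 9
8 → 6 → 2 → 4: 4+9+1 = 14
The minimum is 9 kPa via 8 → 6 → 5 → 2 → 4.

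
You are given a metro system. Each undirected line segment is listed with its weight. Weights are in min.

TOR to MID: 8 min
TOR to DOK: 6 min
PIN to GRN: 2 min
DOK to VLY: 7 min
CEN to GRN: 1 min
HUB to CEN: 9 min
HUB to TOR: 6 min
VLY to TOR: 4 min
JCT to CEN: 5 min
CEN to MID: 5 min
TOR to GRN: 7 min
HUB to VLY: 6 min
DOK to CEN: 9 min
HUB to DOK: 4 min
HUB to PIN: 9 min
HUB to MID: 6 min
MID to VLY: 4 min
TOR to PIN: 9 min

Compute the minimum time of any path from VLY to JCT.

14 min

Settle nodes by increasing distance from VLY:
VLY: 0
TOR: 4  (via VLY)
MID: 4  (via VLY)
HUB: 6  (via VLY)
DOK: 7  (via VLY)
CEN: 9  (via MID)
GRN: 10  (via CEN)
PIN: 12  (via GRN)
JCT: 14  (via CEN)
Shortest route: VLY → MID → CEN → JCT = 14 min.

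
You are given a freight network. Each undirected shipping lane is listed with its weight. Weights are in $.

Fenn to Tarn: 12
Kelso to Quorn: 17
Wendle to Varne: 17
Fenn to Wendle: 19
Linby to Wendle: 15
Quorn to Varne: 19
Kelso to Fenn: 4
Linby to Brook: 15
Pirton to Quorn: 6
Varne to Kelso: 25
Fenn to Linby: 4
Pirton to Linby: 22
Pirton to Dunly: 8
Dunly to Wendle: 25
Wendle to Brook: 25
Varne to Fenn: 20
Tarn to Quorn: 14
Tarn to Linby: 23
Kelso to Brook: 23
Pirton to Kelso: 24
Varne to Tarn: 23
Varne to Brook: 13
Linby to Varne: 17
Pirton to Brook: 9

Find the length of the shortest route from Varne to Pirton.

Running Dijkstra from Varne:
Varne: 0
Brook: 13  (via Varne)
Linby: 17  (via Varne)
Wendle: 17  (via Varne)
Quorn: 19  (via Varne)
Fenn: 20  (via Varne)
Pirton: 22  (via Brook)
Shortest route: Varne → Brook → Pirton = $22.

$22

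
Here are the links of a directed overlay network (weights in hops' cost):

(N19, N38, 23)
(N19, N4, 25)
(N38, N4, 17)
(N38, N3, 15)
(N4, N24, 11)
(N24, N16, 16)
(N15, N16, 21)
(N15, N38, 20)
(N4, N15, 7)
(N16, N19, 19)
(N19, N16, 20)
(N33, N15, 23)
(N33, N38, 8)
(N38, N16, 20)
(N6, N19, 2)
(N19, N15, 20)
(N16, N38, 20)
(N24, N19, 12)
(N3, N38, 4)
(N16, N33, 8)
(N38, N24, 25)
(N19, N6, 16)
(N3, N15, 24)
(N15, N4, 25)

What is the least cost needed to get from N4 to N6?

Enumerating some paths:
N4–N24–N19–N6: 11+12+16 = 39
N4–N24–N16–N19–N6: 11+16+19+16 = 62
The minimum is 39 hops' cost via N4–N24–N19–N6.

39 hops' cost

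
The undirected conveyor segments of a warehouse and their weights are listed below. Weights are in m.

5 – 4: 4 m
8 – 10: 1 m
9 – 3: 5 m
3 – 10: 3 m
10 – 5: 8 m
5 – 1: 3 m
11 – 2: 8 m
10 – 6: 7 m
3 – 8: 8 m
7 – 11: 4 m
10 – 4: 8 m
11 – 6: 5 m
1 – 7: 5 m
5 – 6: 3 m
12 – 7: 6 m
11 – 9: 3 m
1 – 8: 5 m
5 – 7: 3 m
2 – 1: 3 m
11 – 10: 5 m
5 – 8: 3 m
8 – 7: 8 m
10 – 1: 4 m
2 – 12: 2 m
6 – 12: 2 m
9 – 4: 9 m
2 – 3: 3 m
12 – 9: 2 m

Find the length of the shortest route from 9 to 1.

Enumerating some paths:
9 → 12 → 6 → 5 → 1: 2+2+3+3 = 10
9 → 12 → 2 → 1: 2+2+3 = 7
9 → 3 → 2 → 1: 5+3+3 = 11
The minimum is 7 m via 9 → 12 → 2 → 1.

7 m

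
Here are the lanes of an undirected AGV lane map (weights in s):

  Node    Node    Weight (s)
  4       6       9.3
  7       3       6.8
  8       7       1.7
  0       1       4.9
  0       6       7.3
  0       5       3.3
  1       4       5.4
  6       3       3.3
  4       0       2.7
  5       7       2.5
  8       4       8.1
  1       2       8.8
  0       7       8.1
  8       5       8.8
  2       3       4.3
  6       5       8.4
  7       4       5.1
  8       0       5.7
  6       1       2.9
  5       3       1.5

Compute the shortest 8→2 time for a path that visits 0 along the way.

14.8 s

Shortest 8→0: 8–0 = 5.7
Best 0 to 2: 0–5–3–2 costing 9.1
Total via 0: 5.7 + 9.1 = 14.8 s.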